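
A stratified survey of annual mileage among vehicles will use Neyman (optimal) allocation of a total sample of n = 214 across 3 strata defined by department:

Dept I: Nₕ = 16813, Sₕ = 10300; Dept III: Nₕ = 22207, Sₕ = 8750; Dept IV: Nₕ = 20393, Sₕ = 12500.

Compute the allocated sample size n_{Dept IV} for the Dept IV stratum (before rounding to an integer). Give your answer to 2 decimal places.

Neyman allocation: nₕ = n·NₕSₕ / Σⱼ NⱼSⱼ.
Σ NⱼSⱼ = 16813·10300 + 22207·8750 + 20393·12500 = 6.2239765 × 10^8.
n_{Dept IV} = 214·20393·12500 / (6.2239765 × 10^8) = 87.65.

87.65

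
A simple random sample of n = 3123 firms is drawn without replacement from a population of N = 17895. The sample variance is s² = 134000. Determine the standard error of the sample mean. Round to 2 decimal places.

Under SRS without replacement, Var(ȳ) = (1 − f)·s²/n with f = n/N = 3123/17895 = 0.17451802.
Var(ȳ) = (1 − 0.17451802)·134000/3123 = 0.82548198·42.907461 = 35.419336.
SE(ȳ) = √(35.419336) = 5.95.

5.95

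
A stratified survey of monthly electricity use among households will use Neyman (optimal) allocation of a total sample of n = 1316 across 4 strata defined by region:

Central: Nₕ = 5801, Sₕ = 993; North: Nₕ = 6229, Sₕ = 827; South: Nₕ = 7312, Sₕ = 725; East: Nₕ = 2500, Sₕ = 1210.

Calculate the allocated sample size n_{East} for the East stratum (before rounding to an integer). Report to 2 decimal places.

Neyman allocation: nₕ = n·NₕSₕ / Σⱼ NⱼSⱼ.
Σ NⱼSⱼ = 5801·993 + 6229·827 + 7312·725 + 2500·1210 = 1.9237976 × 10^7.
n_{East} = 1316·2500·1210 / (1.9237976 × 10^7) = 206.93.

206.93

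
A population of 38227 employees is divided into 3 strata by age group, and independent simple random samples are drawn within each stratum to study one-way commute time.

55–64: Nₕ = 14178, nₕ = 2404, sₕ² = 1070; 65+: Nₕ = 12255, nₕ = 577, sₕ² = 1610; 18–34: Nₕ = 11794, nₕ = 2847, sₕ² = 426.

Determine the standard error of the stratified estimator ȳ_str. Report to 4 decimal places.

Var(ȳ_str) = Σₕ Wₕ²(1 − fₕ)sₕ²/nₕ with Wₕ = Nₕ/N, N = 38227.
55–64: Wₕ = 0.37088969; term = 0.37088969²·(1 − 0.16955847)·1070/2404 = 0.050844957.
65+: Wₕ = 0.32058493; term = 0.32058493²·(1 − 0.04708282)·1610/577 = 0.27326966.
18–34: Wₕ = 0.30852539; term = 0.30852539²·(1 − 0.24139393)·426/2847 = 0.010804888.
Sum = 0.33491951.
SE = √(0.33491951) = 0.5787.

0.5787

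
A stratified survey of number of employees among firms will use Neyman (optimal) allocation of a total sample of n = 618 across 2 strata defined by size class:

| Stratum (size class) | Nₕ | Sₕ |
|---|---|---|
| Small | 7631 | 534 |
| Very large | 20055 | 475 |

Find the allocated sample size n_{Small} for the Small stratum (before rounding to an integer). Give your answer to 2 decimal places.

Neyman allocation: nₕ = n·NₕSₕ / Σⱼ NⱼSⱼ.
Σ NⱼSⱼ = 7631·534 + 20055·475 = 1.3601079 × 10^7.
n_{Small} = 618·7631·534 / (1.3601079 × 10^7) = 185.16.

185.16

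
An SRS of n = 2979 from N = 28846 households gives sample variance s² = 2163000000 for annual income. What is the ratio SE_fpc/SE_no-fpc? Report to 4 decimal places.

f = n/N = 2979/28846 = 0.10327255.
SE_no-fpc = √(s²/n) = 852.10479; SE_fpc = √((1−f)s²/n) = 806.90655.
Ratio = √(1−f) = 0.94695694.

0.9470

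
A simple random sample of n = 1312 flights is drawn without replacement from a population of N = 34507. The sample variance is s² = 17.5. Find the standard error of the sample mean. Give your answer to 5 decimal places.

0.11328

Under SRS without replacement, Var(ȳ) = (1 − f)·s²/n with f = n/N = 1312/34507 = 0.03802127.
Var(ȳ) = (1 − 0.03802127)·17.5/1312 = 0.96197873·0.013338415 = 0.012831271.
SE(ȳ) = √(0.012831271) = 0.11328.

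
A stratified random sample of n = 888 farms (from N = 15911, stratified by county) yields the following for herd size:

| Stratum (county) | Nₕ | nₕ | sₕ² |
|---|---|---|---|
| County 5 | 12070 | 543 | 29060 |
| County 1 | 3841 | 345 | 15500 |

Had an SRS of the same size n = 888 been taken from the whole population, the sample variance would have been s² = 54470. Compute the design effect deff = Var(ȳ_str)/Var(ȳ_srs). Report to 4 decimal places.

Var(ȳ_str) = Σ Wₕ²(1−fₕ)sₕ²/nₕ with Wₕ = Nₕ/15911:
  County 5: (12070/15911)²·(1−543/12070)·29060/543 = 29.411989
  County 1: (3841/15911)²·(1−345/3841)·15500/345 = 2.3830513
  → Var(ȳ_str) = 31.79504.
Var(ȳ_srs) = (1 − 888/15911)·54470/888 = 57.916672.
deff = 31.79504 / 57.916672 = 0.5490.

0.5490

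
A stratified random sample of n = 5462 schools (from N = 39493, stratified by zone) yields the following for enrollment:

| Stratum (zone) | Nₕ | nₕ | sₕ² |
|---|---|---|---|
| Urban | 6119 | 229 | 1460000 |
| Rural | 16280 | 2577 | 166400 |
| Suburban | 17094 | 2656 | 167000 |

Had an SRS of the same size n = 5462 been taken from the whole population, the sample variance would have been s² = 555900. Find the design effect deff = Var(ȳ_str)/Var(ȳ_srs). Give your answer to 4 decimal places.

Var(ȳ_str) = Σ Wₕ²(1−fₕ)sₕ²/nₕ with Wₕ = Nₕ/39493:
  Urban: (6119/39493)²·(1−229/6119)·1460000/229 = 147.32379
  Rural: (16280/39493)²·(1−2577/16280)·166400/2577 = 9.2356765
  Suburban: (17094/39493)²·(1−2656/17094)·167000/2656 = 9.9494457
  → Var(ȳ_str) = 166.50891.
Var(ȳ_srs) = (1 − 5462/39493)·555900/5462 = 87.699994.
deff = 166.50891 / 87.699994 = 1.8986.

1.8986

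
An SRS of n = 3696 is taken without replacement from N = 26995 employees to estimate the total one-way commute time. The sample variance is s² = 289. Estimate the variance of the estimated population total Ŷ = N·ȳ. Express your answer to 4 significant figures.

4.918 × 10^7

Var(Ŷ) = N²·Var(ȳ) = N²·(1 − n/N)·s²/n.
f = 3696/26995 = 0.13691424; Var(ȳ) = 0.86308576·289/3696 = 0.067486954.
Var(Ŷ) = 26995² · 0.067486954 = 4.917977 × 10^7.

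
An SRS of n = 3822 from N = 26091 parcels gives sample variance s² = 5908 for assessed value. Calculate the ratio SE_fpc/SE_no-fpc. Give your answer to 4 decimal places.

f = n/N = 3822/26091 = 0.14648729.
SE_no-fpc = √(s²/n) = 1.243297; SE_fpc = √((1−f)s²/n) = 1.1486293.
Ratio = √(1−f) = 0.92385751.

0.9239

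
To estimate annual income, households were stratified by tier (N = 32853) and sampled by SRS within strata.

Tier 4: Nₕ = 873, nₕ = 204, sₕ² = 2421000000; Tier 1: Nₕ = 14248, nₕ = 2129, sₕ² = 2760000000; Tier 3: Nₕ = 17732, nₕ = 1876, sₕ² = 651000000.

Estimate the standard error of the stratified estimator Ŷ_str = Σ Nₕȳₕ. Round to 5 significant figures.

1.8120 × 10^7

Var(Ŷ_str) = Σₕ Nₕ²(1 − fₕ)sₕ²/nₕ.
Tier 4: 873²·(1 − 204/873)·2421000000/204 = 6.931145 × 10^12.
Tier 1: 14248²·(1 − 2129/14248)·2760000000/2129 = 2.2384846 × 10^14.
Tier 3: 17732²·(1 − 1876/17732)·651000000/1876 = 9.7566228 × 10^13.
Sum = 3.2834583 × 10^14.
SE = √(3.2834583 × 10^14) = 1.8120 × 10^7.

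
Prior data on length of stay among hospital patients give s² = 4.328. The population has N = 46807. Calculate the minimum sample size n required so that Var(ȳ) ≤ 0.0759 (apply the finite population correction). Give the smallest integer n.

57

Without fpc, n₀ = s²/D = 4.328/0.0759 = 57.0224.
With fpc, (1 − n/N)·s²/n ≤ D requires n ≥ n₀/(1 + n₀/N) = 57.0224/(1 + 57.0224/46807) = 56.9530.
Rounding up, n = 57.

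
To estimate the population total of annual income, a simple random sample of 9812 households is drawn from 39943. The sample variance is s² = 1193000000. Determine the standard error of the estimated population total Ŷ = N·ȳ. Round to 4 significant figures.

Var(Ŷ) = N²·Var(ȳ) = N²·(1 − n/N)·s²/n.
f = 9812/39943 = 0.24565005; Var(ȳ) = 0.75434995·1193000000/9812 = 91718.252.
Var(Ŷ) = 39943² · 91718.252 = 1.4633127 × 10^14.
SE(Ŷ) = √(1.4633127 × 10^14) = 1.210 × 10^7.

1.210 × 10^7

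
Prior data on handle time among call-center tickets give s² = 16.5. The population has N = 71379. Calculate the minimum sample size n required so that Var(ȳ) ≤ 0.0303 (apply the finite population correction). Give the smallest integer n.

541

Without fpc, n₀ = s²/D = 16.5/0.0303 = 544.5545.
With fpc, (1 − n/N)·s²/n ≤ D requires n ≥ n₀/(1 + n₀/N) = 544.5545/(1 + 544.5545/71379) = 540.4315.
Rounding up, n = 541.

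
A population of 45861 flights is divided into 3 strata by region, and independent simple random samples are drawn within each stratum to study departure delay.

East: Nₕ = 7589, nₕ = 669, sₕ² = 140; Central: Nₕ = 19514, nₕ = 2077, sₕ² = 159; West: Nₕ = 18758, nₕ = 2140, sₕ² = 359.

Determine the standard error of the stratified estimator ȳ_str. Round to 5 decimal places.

0.20609

Var(ȳ_str) = Σₕ Wₕ²(1 − fₕ)sₕ²/nₕ with Wₕ = Nₕ/N, N = 45861.
East: Wₕ = 0.16547829; term = 0.16547829²·(1 − 0.08815391)·140/669 = 0.0052252314.
Central: Wₕ = 0.42550315; term = 0.42550315²·(1 − 0.10643640)·159/2077 = 0.012384876.
West: Wₕ = 0.40901856; term = 0.40901856²·(1 − 0.11408466)·359/2140 = 0.024863309.
Sum = 0.042473416.
SE = √(0.042473416) = 0.20609.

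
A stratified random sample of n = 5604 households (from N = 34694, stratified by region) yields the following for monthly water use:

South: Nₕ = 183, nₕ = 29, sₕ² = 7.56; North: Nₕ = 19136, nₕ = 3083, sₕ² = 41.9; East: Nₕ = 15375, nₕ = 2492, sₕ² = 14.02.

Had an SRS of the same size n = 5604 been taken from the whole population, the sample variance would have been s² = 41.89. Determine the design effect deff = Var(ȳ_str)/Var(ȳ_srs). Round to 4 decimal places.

Var(ȳ_str) = Σ Wₕ²(1−fₕ)sₕ²/nₕ with Wₕ = Nₕ/34694:
  South: (183/34694)²·(1−29/183)·7.56/29 = 6.1036112 × 10^-6
  North: (19136/34694)²·(1−3083/19136)·41.9/3083 = 0.0034684794
  East: (15375/34694)²·(1−2492/15375)·14.02/2492 = 9.2581318 × 10^-4
  → Var(ȳ_str) = 0.0044003962.
Var(ȳ_srs) = (1 − 5604/34694)·41.89/5604 = 0.0062676045.
deff = 0.0044003962 / 0.0062676045 = 0.7021.

0.7021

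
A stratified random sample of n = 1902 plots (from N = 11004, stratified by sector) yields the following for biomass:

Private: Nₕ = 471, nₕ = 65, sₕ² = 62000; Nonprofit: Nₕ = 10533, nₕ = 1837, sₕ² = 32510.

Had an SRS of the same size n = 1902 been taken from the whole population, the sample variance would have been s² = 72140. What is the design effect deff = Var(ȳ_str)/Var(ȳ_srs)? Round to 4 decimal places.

0.4747

Var(ȳ_str) = Σ Wₕ²(1−fₕ)sₕ²/nₕ with Wₕ = Nₕ/11004:
  Private: (471/11004)²·(1−65/471)·62000/65 = 1.5063438
  Nonprofit: (10533/11004)²·(1−1837/10533)·32510/1837 = 13.386846
  → Var(ȳ_str) = 14.89319.
Var(ȳ_srs) = (1 − 1902/11004)·72140/1902 = 31.372698.
deff = 14.89319 / 31.372698 = 0.4747.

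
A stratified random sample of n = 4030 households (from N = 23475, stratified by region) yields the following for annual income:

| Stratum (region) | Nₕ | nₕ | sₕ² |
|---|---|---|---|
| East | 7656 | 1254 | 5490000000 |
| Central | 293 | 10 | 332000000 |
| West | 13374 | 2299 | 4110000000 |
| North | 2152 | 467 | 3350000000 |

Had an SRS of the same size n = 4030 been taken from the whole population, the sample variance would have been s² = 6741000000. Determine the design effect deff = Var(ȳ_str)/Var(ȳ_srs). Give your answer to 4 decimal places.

Var(ȳ_str) = Σ Wₕ²(1−fₕ)sₕ²/nₕ with Wₕ = Nₕ/23475:
  East: (7656/23475)²·(1−1254/7656)·5490000000/1254 = 389386.78
  Central: (293/23475)²·(1−10/293)·332000000/10 = 4995.5227
  West: (13374/23475)²·(1−2299/13374)·4110000000/2299 = 480503.66
  North: (2152/23475)²·(1−467/2152)·3350000000/467 = 47201.837
  → Var(ȳ_str) = 922087.8.
Var(ȳ_srs) = (1 − 4030/23475)·6741000000/4030 = 1.3855482 × 10^6.
deff = 922087.8 / (1.3855482 × 10^6) = 0.6655.

0.6655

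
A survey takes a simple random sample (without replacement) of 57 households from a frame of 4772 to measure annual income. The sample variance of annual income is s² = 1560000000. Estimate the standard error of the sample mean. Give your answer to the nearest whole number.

5200

Under SRS without replacement, Var(ȳ) = (1 − f)·s²/n with f = n/N = 57/4772 = 0.01194468.
Var(ȳ) = (1 − 0.01194468)·1560000000/57 = 0.98805532·2.7368421 × 10^7 = 2.7041514 × 10^7.
SE(ȳ) = √(2.7041514 × 10^7) = 5200.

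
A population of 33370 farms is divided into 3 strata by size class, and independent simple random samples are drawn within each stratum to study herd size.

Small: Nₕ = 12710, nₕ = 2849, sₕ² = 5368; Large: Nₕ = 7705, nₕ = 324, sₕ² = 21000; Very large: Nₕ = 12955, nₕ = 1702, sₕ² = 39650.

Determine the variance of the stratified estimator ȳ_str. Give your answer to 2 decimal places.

6.57

Var(ȳ_str) = Σₕ Wₕ²(1 − fₕ)sₕ²/nₕ with Wₕ = Nₕ/N, N = 33370.
Small: Wₕ = 0.38088103; term = 0.38088103²·(1 − 0.22415421)·5368/2849 = 0.21206752.
Large: Wₕ = 0.23089601; term = 0.23089601²·(1 − 0.04205062)·21000/324 = 3.3101656.
Very large: Wₕ = 0.38822295; term = 0.38822295²·(1 − 0.13137785)·39650/1702 = 3.0498393.
Sum = 6.5720724.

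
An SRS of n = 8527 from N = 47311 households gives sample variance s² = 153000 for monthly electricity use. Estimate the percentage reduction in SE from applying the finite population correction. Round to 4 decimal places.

f = n/N = 8527/47311 = 0.18023293.
SE_no-fpc = √(s²/n) = 4.2359184; SE_fpc = √((1−f)s²/n) = 3.8352424.
Ratio = √(1−f) = 0.90540989. Reduction = 100·(1 − 0.90540989) = 9.4590%.

9.4590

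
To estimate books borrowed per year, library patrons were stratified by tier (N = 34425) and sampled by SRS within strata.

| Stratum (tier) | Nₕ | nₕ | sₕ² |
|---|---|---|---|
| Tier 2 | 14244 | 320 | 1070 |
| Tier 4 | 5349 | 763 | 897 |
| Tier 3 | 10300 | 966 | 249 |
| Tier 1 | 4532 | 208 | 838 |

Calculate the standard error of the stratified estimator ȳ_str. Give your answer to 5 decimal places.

Var(ȳ_str) = Σₕ Wₕ²(1 − fₕ)sₕ²/nₕ with Wₕ = Nₕ/N, N = 34425.
Tier 2: Wₕ = 0.41376906; term = 0.41376906²·(1 − 0.02246560)·1070/320 = 0.55960538.
Tier 4: Wₕ = 0.15538126; term = 0.15538126²·(1 − 0.14264348)·897/763 = 0.024334737.
Tier 3: Wₕ = 0.29920116; term = 0.29920116²·(1 − 0.09378641)·249/966 = 0.020911219.
Tier 1: Wₕ = 0.13164851; term = 0.13164851²·(1 − 0.04589585)·838/208 = 0.066620574.
Sum = 0.67147191.
SE = √(0.67147191) = 0.81943.

0.81943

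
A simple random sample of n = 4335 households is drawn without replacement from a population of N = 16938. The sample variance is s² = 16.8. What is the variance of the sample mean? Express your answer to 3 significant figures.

0.00288

Under SRS without replacement, Var(ȳ) = (1 − f)·s²/n with f = n/N = 4335/16938 = 0.25593340.
Var(ȳ) = (1 − 0.25593340)·16.8/4335 = 0.74406660·0.0038754325 = 0.0028835799.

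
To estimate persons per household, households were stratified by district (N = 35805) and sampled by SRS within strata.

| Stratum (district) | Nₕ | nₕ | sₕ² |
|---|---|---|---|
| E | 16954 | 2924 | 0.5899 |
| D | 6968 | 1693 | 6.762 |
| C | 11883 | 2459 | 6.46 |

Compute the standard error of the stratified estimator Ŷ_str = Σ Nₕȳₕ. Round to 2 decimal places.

Var(Ŷ_str) = Σₕ Nₕ²(1 − fₕ)sₕ²/nₕ.
E: 16954²·(1 − 2924/16954)·0.5899/2924 = 47987.804.
D: 6968²·(1 − 1693/6968)·6.762/1693 = 146807.69.
C: 11883²·(1 − 2459/11883)·6.46/2459 = 294195.05.
Sum = 488990.54.
SE = √(488990.54) = 699.28.

699.28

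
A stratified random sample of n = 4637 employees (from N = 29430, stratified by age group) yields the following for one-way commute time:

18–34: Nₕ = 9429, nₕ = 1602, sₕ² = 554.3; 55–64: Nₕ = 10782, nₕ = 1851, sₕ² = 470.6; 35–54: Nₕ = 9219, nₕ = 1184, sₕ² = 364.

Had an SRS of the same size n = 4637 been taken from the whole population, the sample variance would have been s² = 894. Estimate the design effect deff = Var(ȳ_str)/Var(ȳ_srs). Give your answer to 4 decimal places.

0.5174

Var(ȳ_str) = Σ Wₕ²(1−fₕ)sₕ²/nₕ with Wₕ = Nₕ/29430:
  18–34: (9429/29430)²·(1−1602/9429)·554.3/1602 = 0.029482399
  55–64: (10782/29430)²·(1−1851/10782)·470.6/1851 = 0.028266003
  35–54: (9219/29430)²·(1−1184/9219)·364/1184 = 0.026292922
  → Var(ȳ_str) = 0.084041324.
Var(ȳ_srs) = (1 − 4637/29430)·894/4637 = 0.1624199.
deff = 0.084041324 / 0.1624199 = 0.5174.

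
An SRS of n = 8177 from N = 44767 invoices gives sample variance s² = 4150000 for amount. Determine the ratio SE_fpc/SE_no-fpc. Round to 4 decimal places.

0.9041

f = n/N = 8177/44767 = 0.18265687.
SE_no-fpc = √(s²/n) = 22.528229; SE_fpc = √((1−f)s²/n) = 20.367103.
Ratio = √(1−f) = 0.90407031.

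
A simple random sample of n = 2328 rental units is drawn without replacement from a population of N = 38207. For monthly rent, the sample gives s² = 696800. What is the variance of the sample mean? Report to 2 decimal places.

281.08

Under SRS without replacement, Var(ȳ) = (1 − f)·s²/n with f = n/N = 2328/38207 = 0.06093124.
Var(ȳ) = (1 − 0.06093124)·696800/2328 = 0.93906876·299.31271 = 281.07522.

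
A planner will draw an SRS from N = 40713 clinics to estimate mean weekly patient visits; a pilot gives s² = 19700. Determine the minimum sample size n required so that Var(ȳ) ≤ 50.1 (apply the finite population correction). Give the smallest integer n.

390

Without fpc, n₀ = s²/D = 19700/50.1 = 393.2136.
With fpc, (1 − n/N)·s²/n ≤ D requires n ≥ n₀/(1 + n₀/N) = 393.2136/(1 + 393.2136/40713) = 389.4522.
Rounding up, n = 390.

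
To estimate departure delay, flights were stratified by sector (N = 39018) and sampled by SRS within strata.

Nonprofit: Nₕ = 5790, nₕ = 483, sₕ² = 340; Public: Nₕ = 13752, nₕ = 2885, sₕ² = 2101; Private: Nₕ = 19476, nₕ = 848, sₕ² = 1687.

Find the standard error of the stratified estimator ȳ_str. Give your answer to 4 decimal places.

Var(ȳ_str) = Σₕ Wₕ²(1 − fₕ)sₕ²/nₕ with Wₕ = Nₕ/N, N = 39018.
Nonprofit: Wₕ = 0.14839305; term = 0.14839305²·(1 − 0.08341969)·340/483 = 0.014207885.
Public: Wₕ = 0.35245271; term = 0.35245271²·(1 − 0.20978767)·2101/2885 = 0.071486784.
Private: Wₕ = 0.49915424; term = 0.49915424²·(1 − 0.04354077)·1687/848 = 0.47408391.
Sum = 0.55977858.
SE = √(0.55977858) = 0.7482.

0.7482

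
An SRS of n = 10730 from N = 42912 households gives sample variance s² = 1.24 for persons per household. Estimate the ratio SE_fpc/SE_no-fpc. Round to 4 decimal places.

f = n/N = 10730/42912 = 0.25004661.
SE_no-fpc = √(s²/n) = 0.010750062; SE_fpc = √((1−f)s²/n) = 0.0093095378.
Ratio = √(1−f) = 0.86599849.

0.8660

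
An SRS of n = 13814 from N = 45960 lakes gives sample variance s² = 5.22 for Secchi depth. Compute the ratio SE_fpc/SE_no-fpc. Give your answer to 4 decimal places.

f = n/N = 13814/45960 = 0.30056571.
SE_no-fpc = √(s²/n) = 0.019439072; SE_fpc = √((1−f)s²/n) = 0.016257321.
Ratio = √(1−f) = 0.83632188.

0.8363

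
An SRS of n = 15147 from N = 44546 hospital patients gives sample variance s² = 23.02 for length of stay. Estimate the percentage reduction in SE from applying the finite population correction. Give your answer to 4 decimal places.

18.7615

f = n/N = 15147/44546 = 0.34003053.
SE_no-fpc = √(s²/n) = 0.038984265; SE_fpc = √((1−f)s²/n) = 0.031670234.
Ratio = √(1−f) = 0.81238505. Reduction = 100·(1 − 0.81238505) = 18.7615%.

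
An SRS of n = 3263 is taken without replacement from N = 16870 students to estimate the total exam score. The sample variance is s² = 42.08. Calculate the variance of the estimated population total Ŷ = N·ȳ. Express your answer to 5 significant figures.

2.9603 × 10^6

Var(Ŷ) = N²·Var(ȳ) = N²·(1 − n/N)·s²/n.
f = 3263/16870 = 0.19342027; Var(ȳ) = 0.80657973·42.08/3263 = 0.010401739.
Var(Ŷ) = 16870² · 0.010401739 = 2.9603027 × 10^6.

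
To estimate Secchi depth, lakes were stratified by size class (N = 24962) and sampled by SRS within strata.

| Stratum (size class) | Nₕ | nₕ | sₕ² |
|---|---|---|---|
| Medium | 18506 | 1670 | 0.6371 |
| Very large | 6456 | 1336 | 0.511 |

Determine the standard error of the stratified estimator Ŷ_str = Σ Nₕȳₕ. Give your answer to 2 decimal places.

Var(Ŷ_str) = Σₕ Nₕ²(1 − fₕ)sₕ²/nₕ.
Medium: 18506²·(1 − 1670/18506)·0.6371/1670 = 118861.88.
Very large: 6456²·(1 − 1336/6456)·0.511/1336 = 12642.936.
Sum = 131504.82.
SE = √(131504.82) = 362.64.

362.64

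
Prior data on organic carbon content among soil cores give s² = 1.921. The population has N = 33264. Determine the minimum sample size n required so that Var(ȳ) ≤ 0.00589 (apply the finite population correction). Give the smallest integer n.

Without fpc, n₀ = s²/D = 1.921/0.00589 = 326.1460.
With fpc, (1 − n/N)·s²/n ≤ D requires n ≥ n₀/(1 + n₀/N) = 326.1460/(1 + 326.1460/33264) = 322.9793.
Rounding up, n = 323.

323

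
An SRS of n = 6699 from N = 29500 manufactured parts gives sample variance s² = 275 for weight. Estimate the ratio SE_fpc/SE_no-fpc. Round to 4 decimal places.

f = n/N = 6699/29500 = 0.22708475.
SE_no-fpc = √(s²/n) = 0.20261022; SE_fpc = √((1−f)s²/n) = 0.17812599.
Ratio = √(1−f) = 0.87915599.

0.8792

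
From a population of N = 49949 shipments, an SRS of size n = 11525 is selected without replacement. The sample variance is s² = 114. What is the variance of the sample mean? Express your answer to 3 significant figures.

Under SRS without replacement, Var(ȳ) = (1 − f)·s²/n with f = n/N = 11525/49949 = 0.23073535.
Var(ȳ) = (1 − 0.23073535)·114/11525 = 0.76926465·0.0098915401 = 0.0076092122.

0.00761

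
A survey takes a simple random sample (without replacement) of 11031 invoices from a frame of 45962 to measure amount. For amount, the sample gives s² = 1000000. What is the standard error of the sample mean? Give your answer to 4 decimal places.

8.3004

Under SRS without replacement, Var(ȳ) = (1 − f)·s²/n with f = n/N = 11031/45962 = 0.24000261.
Var(ȳ) = (1 − 0.24000261)·1000000/11031 = 0.75999739·90.653613 = 68.896509.
SE(ȳ) = √(68.896509) = 8.3004.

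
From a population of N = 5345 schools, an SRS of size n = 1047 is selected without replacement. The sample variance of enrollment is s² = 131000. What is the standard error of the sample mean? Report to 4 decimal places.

10.0305

Under SRS without replacement, Var(ȳ) = (1 − f)·s²/n with f = n/N = 1047/5345 = 0.19588400.
Var(ȳ) = (1 − 0.19588400)·131000/1047 = 0.80411600·125.11939 = 100.6105.
SE(ȳ) = √(100.6105) = 10.0305.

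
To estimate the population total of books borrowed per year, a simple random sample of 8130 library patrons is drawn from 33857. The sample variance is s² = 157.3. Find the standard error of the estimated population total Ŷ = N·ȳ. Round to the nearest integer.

4105

Var(Ŷ) = N²·Var(ȳ) = N²·(1 − n/N)·s²/n.
f = 8130/33857 = 0.24012760; Var(ȳ) = 0.75987240·157.3/8130 = 0.014702082.
Var(Ŷ) = 33857² · 0.014702082 = 1.6852944 × 10^7.
SE(Ŷ) = √(1.6852944 × 10^7) = 4105.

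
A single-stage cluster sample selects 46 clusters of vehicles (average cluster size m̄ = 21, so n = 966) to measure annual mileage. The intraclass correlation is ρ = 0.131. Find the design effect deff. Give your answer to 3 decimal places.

3.620

deff = 1 + (21 − 1)·0.131 = 1 + 2.62 = 3.62.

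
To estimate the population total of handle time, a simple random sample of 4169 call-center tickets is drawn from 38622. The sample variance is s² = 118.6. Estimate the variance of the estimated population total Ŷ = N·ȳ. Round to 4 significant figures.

Var(Ŷ) = N²·Var(ȳ) = N²·(1 − n/N)·s²/n.
f = 4169/38622 = 0.10794366; Var(ȳ) = 0.89205634·118.6/4169 = 0.02537728.
Var(Ŷ) = 38622² · 0.02537728 = 3.7854245 × 10^7.

3.785 × 10^7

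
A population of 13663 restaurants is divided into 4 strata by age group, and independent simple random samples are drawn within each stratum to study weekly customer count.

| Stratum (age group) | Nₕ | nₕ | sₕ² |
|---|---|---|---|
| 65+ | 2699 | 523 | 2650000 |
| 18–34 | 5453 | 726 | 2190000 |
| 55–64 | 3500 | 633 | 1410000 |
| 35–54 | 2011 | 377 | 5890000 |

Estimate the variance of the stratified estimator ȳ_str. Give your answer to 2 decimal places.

970.67

Var(ȳ_str) = Σₕ Wₕ²(1 − fₕ)sₕ²/nₕ with Wₕ = Nₕ/N, N = 13663.
65+: Wₕ = 0.19754080; term = 0.19754080²·(1 − 0.19377547)·2650000/523 = 159.40936.
18–34: Wₕ = 0.39910708; term = 0.39910708²·(1 − 0.13313772)·2190000/726 = 416.52057.
55–64: Wₕ = 0.25616629; term = 0.25616629²·(1 − 0.18085714)·1410000/633 = 119.73442.
35–54: Wₕ = 0.14718583; term = 0.14718583²·(1 − 0.18746892)·5890000/377 = 275.00838.
Sum = 970.67273.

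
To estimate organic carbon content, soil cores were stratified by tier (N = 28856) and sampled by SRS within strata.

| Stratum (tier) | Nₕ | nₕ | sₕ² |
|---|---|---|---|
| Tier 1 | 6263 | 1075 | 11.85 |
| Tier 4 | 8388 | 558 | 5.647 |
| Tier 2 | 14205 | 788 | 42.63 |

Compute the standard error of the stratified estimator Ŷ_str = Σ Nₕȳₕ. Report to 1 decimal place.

3366.5

Var(Ŷ_str) = Σₕ Nₕ²(1 − fₕ)sₕ²/nₕ.
Tier 1: 6263²·(1 − 1075/6263)·11.85/1075 = 358172.52.
Tier 4: 8388²·(1 − 558/8388)·5.647/558 = 664666.47.
Tier 2: 14205²·(1 − 788/14205)·42.63/788 = 1.0310644 × 10^7.
Sum = 1.1333483 × 10^7.
SE = √(1.1333483 × 10^7) = 3366.5.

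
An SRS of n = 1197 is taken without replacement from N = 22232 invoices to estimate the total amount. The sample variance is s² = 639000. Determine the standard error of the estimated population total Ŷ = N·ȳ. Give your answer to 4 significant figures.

Var(Ŷ) = N²·Var(ȳ) = N²·(1 − n/N)·s²/n.
f = 1197/22232 = 0.05384131; Var(ȳ) = 0.94615869·639000/1197 = 505.09223.
Var(Ŷ) = 22232² · 505.09223 = 2.4964781 × 10^11.
SE(Ŷ) = √(2.4964781 × 10^11) = 499600.

499600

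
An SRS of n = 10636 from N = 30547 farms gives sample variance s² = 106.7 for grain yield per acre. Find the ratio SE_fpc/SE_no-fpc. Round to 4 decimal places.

0.8074

f = n/N = 10636/30547 = 0.34818476.
SE_no-fpc = √(s²/n) = 0.10015971; SE_fpc = √((1−f)s²/n) = 0.080864015.
Ratio = √(1−f) = 0.80735075.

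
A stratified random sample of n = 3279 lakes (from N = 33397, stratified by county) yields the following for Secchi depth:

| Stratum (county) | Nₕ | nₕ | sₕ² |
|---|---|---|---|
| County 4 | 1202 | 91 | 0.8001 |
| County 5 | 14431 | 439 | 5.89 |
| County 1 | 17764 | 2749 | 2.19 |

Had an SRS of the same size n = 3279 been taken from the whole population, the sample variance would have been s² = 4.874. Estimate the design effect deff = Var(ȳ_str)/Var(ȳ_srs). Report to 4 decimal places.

1.9619

Var(ȳ_str) = Σ Wₕ²(1−fₕ)sₕ²/nₕ with Wₕ = Nₕ/33397:
  County 4: (1202/33397)²·(1−91/1202)·0.8001/91 = 1.0527045 × 10^-5
  County 5: (14431/33397)²·(1−439/14431)·5.89/439 = 0.0024289137
  County 1: (17764/33397)²·(1−2749/17764)·2.19/2749 = 1.9051122 × 10^-4
  → Var(ȳ_str) = 0.002629952.
Var(ȳ_srs) = (1 − 3279/33397)·4.874/3279 = 0.0013404875.
deff = 0.002629952 / 0.0013404875 = 1.9619.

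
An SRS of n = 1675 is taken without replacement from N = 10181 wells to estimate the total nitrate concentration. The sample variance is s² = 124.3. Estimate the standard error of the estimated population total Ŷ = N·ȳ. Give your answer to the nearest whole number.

Var(Ŷ) = N²·Var(ȳ) = N²·(1 − n/N)·s²/n.
f = 1675/10181 = 0.16452215; Var(ȳ) = 0.83547785·124.3/1675 = 0.061999938.
Var(Ŷ) = 10181² · 0.061999938 = 6.4264648 × 10^6.
SE(Ŷ) = √(6.4264648 × 10^6) = 2535.

2535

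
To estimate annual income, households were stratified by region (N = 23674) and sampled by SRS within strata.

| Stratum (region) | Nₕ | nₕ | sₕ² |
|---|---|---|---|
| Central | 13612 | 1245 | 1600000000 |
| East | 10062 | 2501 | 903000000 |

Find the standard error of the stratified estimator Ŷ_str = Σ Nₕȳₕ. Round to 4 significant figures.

Var(Ŷ_str) = Σₕ Nₕ²(1 − fₕ)sₕ²/nₕ.
Central: 13612²·(1 − 1245/13612)·1600000000/1245 = 2.1634005 × 10^14.
East: 10062²·(1 − 2501/10062)·903000000/2501 = 2.7468669 × 10^13.
Sum = 2.4380872 × 10^14.
SE = √(2.4380872 × 10^14) = 1.561 × 10^7.

1.561 × 10^7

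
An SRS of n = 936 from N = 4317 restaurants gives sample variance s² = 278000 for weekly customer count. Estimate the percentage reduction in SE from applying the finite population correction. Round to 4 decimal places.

11.5024

f = n/N = 936/4317 = 0.21681723.
SE_no-fpc = √(s²/n) = 17.233936; SE_fpc = √((1−f)s²/n) = 15.251622.
Ratio = √(1−f) = 0.88497614. Reduction = 100·(1 − 0.88497614) = 11.5024%.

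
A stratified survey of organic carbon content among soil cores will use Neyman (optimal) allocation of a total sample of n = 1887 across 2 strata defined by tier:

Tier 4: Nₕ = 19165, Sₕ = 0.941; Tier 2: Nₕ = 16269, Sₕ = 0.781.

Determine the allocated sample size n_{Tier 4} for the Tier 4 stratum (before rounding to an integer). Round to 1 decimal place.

Neyman allocation: nₕ = n·NₕSₕ / Σⱼ NⱼSⱼ.
Σ NⱼSⱼ = 19165·0.941 + 16269·0.781 = 30740.354.
n_{Tier 4} = 1887·19165·0.941 / 30740.354 = 1107.0.

1107.0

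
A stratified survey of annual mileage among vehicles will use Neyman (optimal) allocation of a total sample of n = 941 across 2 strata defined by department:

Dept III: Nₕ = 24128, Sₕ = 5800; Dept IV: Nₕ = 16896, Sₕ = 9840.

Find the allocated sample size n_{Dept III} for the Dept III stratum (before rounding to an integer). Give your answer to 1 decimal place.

Neyman allocation: nₕ = n·NₕSₕ / Σⱼ NⱼSⱼ.
Σ NⱼSⱼ = 24128·5800 + 16896·9840 = 3.0619904 × 10^8.
n_{Dept III} = 941·24128·5800 / (3.0619904 × 10^8) = 430.1.

430.1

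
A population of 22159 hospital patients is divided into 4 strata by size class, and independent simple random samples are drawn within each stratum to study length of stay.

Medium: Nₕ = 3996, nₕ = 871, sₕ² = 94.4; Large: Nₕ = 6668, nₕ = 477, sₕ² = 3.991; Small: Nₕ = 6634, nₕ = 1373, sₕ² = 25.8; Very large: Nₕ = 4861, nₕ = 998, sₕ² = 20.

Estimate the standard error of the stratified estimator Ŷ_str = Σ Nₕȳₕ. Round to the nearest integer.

Var(Ŷ_str) = Σₕ Nₕ²(1 − fₕ)sₕ²/nₕ.
Medium: 3996²·(1 − 871/3996)·94.4/871 = 1.3534099 × 10^6.
Large: 6668²·(1 − 477/6668)·3.991/477 = 345397.94.
Small: 6634²·(1 − 1373/6634)·25.8/1373 = 655832.5.
Very large: 4861²·(1 − 998/4861)·20/998 = 376313.49.
Sum = 2.7309538 × 10^6.
SE = √(2.7309538 × 10^6) = 1653.

1653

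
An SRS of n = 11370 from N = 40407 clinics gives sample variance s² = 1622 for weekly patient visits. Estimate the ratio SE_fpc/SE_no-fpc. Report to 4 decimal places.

0.8477

f = n/N = 11370/40407 = 0.28138689.
SE_no-fpc = √(s²/n) = 0.37769844; SE_fpc = √((1−f)s²/n) = 0.32017894.
Ratio = √(1−f) = 0.84771051.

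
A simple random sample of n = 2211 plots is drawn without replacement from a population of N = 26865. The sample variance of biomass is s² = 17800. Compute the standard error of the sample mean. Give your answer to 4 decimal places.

2.7181

Under SRS without replacement, Var(ȳ) = (1 − f)·s²/n with f = n/N = 2211/26865 = 0.08230039.
Var(ȳ) = (1 − 0.08230039)·17800/2211 = 0.91769961·8.0506558 = 7.3880837.
SE(ȳ) = √(7.3880837) = 2.7181.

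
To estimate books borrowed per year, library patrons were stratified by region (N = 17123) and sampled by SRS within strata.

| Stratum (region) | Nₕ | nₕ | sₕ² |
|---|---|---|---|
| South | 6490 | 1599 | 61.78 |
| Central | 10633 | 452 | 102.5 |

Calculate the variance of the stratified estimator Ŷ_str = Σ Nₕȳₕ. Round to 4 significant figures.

Var(Ŷ_str) = Σₕ Nₕ²(1 − fₕ)sₕ²/nₕ.
South: 6490²·(1 − 1599/6490)·61.78/1599 = 1.2264273 × 10^6.
Central: 10633²·(1 − 452/10633)·102.5/452 = 2.454888 × 10^7.
Sum = 2.5775307 × 10^7.

2.578 × 10^7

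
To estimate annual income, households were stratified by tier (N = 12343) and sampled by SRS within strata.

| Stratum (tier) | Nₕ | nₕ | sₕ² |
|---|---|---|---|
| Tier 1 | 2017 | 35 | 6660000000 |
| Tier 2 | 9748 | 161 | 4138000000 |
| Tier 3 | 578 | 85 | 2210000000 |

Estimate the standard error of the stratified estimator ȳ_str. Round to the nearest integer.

4562

Var(ȳ_str) = Σₕ Wₕ²(1 − fₕ)sₕ²/nₕ with Wₕ = Nₕ/N, N = 12343.
Tier 1: Wₕ = 0.16341246; term = 0.16341246²·(1 − 0.01735250)·6660000000/35 = 4.9931461 × 10^6.
Tier 2: Wₕ = 0.78975938; term = 0.78975938²·(1 − 0.01651621)·4138000000/161 = 1.5765996 × 10^7.
Tier 3: Wₕ = 0.04682816; term = 0.04682816²·(1 − 0.14705882)·2210000000/85 = 48630.266.
Sum = 2.0807772 × 10^7.
SE = √(2.0807772 × 10^7) = 4562.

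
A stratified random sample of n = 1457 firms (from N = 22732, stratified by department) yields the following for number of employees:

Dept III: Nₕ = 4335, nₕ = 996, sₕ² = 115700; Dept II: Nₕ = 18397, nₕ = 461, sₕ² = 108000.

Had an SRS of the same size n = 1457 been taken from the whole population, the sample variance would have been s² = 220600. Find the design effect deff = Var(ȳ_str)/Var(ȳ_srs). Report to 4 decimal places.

Var(ȳ_str) = Σ Wₕ²(1−fₕ)sₕ²/nₕ with Wₕ = Nₕ/22732:
  Dept III: (4335/22732)²·(1−996/4335)·115700/996 = 3.2539003
  Dept II: (18397/22732)²·(1−461/18397)·108000/461 = 149.59605
  → Var(ȳ_str) = 152.84995.
Var(ȳ_srs) = (1 − 1457/22732)·220600/1457 = 141.70262.
deff = 152.84995 / 141.70262 = 1.0787.

1.0787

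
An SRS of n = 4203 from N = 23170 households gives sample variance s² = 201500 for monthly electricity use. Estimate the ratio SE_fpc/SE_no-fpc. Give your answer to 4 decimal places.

0.9048

f = n/N = 4203/23170 = 0.18139836.
SE_no-fpc = √(s²/n) = 6.9240123; SE_fpc = √((1−f)s²/n) = 6.2646114.
Ratio = √(1−f) = 0.90476607.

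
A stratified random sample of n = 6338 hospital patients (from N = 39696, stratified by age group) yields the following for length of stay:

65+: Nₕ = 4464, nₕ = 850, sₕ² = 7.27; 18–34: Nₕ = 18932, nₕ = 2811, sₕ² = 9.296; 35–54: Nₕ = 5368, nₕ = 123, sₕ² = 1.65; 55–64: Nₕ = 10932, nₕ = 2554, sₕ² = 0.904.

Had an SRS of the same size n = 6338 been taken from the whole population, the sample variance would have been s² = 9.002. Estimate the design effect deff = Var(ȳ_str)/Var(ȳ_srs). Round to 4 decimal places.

0.8281

Var(ȳ_str) = Σ Wₕ²(1−fₕ)sₕ²/nₕ with Wₕ = Nₕ/39696:
  65+: (4464/39696)²·(1−850/4464)·7.27/850 = 8.7565761 × 10^-5
  18–34: (18932/39696)²·(1−2811/18932)·9.296/2811 = 6.4051639 × 10^-4
  35–54: (5368/39696)²·(1−123/5368)·1.65/123 = 2.3968637 × 10^-4
  55–64: (10932/39696)²·(1−2554/10932)·0.904/2554 = 2.0572829 × 10^-5
  → Var(ȳ_str) = 9.8834135 × 10^-4.
Var(ȳ_srs) = (1 − 6338/39696)·9.002/6338 = 0.0011935484.
deff = (9.8834135 × 10^-4) / 0.0011935484 = 0.8281.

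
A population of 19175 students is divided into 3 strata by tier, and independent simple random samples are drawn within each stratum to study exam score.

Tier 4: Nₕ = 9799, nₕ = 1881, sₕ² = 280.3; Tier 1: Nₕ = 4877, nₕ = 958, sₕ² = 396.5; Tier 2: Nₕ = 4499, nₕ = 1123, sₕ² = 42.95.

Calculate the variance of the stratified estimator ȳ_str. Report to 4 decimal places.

Var(ȳ_str) = Σₕ Wₕ²(1 − fₕ)sₕ²/nₕ with Wₕ = Nₕ/N, N = 19175.
Tier 4: Wₕ = 0.51102999; term = 0.51102999²·(1 − 0.19195836)·280.3/1881 = 0.031445667.
Tier 1: Wₕ = 0.25434159; term = 0.25434159²·(1 − 0.19643223)·396.5/958 = 0.021514683.
Tier 2: Wₕ = 0.23462842; term = 0.23462842²·(1 − 0.24961102)·42.95/1123 = 0.0015799055.
Sum = 0.054540256.

0.0545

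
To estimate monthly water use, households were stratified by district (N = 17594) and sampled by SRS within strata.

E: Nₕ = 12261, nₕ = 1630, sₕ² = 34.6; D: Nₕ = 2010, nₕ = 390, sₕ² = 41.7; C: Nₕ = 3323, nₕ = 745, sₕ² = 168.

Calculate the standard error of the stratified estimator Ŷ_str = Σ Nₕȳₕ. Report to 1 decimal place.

2246.5

Var(Ŷ_str) = Σₕ Nₕ²(1 − fₕ)sₕ²/nₕ.
E: 12261²·(1 − 1630/12261)·34.6/1630 = 2.7668684 × 10^6.
D: 2010²·(1 − 390/2010)·41.7/390 = 348162.92.
C: 3323²·(1 − 745/3323)·168/745 = 1.9318182 × 10^6.
Sum = 5.0468495 × 10^6.
SE = √(5.0468495 × 10^6) = 2246.5.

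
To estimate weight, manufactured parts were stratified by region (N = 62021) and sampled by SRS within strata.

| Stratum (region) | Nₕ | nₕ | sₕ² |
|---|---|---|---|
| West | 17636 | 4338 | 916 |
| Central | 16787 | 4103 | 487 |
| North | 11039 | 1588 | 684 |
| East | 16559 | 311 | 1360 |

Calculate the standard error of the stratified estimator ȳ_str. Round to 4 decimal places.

Var(ȳ_str) = Σₕ Wₕ²(1 − fₕ)sₕ²/nₕ with Wₕ = Nₕ/N, N = 62021.
West: Wₕ = 0.28435530; term = 0.28435530²·(1 − 0.24597414)·916/4338 = 0.012874039.
Central: Wₕ = 0.27066639; term = 0.27066639²·(1 − 0.24441532)·487/4103 = 0.0065702098.
North: Wₕ = 0.17798810; term = 0.17798810²·(1 − 0.14385361)·684/1588 = 0.011682494.
East: Wₕ = 0.26699021; term = 0.26699021²·(1 − 0.01878133)·1360/311 = 0.30586868.
Sum = 0.33699542.
SE = √(0.33699542) = 0.5805.

0.5805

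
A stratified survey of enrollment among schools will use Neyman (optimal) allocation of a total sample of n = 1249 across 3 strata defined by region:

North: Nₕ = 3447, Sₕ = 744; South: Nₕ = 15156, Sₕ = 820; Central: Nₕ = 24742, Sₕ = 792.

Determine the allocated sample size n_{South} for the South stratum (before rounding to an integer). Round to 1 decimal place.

Neyman allocation: nₕ = n·NₕSₕ / Σⱼ NⱼSⱼ.
Σ NⱼSⱼ = 3447·744 + 15156·820 + 24742·792 = 3.4588152 × 10^7.
n_{South} = 1249·15156·820 / (3.4588152 × 10^7) = 448.8.

448.8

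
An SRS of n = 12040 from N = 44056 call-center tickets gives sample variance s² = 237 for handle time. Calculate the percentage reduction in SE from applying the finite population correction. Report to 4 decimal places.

f = n/N = 12040/44056 = 0.27328854.
SE_no-fpc = √(s²/n) = 0.14030105; SE_fpc = √((1−f)s²/n) = 0.11960296.
Ratio = √(1−f) = 0.85247373. Reduction = 100·(1 − 0.85247373) = 14.7526%.

14.7526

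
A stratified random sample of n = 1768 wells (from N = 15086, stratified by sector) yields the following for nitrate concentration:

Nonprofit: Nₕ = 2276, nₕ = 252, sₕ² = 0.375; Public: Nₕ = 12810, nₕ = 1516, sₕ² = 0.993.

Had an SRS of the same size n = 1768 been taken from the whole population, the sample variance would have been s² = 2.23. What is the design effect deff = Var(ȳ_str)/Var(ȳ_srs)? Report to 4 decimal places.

Var(ȳ_str) = Σ Wₕ²(1−fₕ)sₕ²/nₕ with Wₕ = Nₕ/15086:
  Nonprofit: (2276/15086)²·(1−252/2276)·0.375/252 = 3.0120716 × 10^-5
  Public: (12810/15086)²·(1−1516/12810)·0.993/1516 = 4.1638853 × 10^-4
  → Var(ȳ_str) = 4.4650925 × 10^-4.
Var(ȳ_srs) = (1 − 1768/15086)·2.23/1768 = 0.001113493.
deff = (4.4650925 × 10^-4) / 0.001113493 = 0.4010.

0.4010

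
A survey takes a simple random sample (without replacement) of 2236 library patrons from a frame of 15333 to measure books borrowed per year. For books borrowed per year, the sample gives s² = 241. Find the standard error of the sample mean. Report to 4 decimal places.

Under SRS without replacement, Var(ȳ) = (1 − f)·s²/n with f = n/N = 2236/15333 = 0.14582926.
Var(ȳ) = (1 − 0.14582926)·241/2236 = 0.85417074·0.10778175 = 0.09206402.
SE(ȳ) = √(0.09206402) = 0.3034.

0.3034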